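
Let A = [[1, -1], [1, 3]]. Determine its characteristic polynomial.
xI - A = [[x - 1, 1], [-1, x - 3]].

Expanding det(xI - A) along the first row:
det(xI - A) = + (x - 1)·det([[x - 3]]) - (1)·det([[-1]]).

Evaluating gives χ_A(x) = x^2 - 4x + 4 = (x - 2)^2.

χ_A(x) = (x - 2)^2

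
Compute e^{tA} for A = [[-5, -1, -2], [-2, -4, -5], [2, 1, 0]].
e^{tA} = [[(t^2 - 2*t + 1)*e^{-3*t}, t*(t - 2)*e^{-3*t}/2, t*(3*t - 4)*e^{-3*t}/2], [2*t*(-t - 1)*e^{-3*t}, (-t^2 - t + 1)*e^{-3*t}, t*(-3*t - 5)*e^{-3*t}], [2*t*e^{-3*t}, t*e^{-3*t}, (3*t + 1)*e^{-3*t}]]

A has Jordan form J = [[-3, 1, 0], [0, -3, 1], [0, 0, -3]] with A = PJP^{-1}, so e^{tA} = P e^{tJ} P^{-1}.

For a Jordan block J_k(λ), e^{tJ_k(λ)} = e^{λt} · (I + tN + t^2 N^2/2! + ... + t^{k-1} N^{k-1}/(k-1)!) where N is the nilpotent superdiagonal part.

Assembling the blocks and conjugating back gives the entries of e^{tA} as shown above.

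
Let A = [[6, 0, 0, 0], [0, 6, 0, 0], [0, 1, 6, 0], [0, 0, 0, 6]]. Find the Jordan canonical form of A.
The characteristic polynomial is det(xI - A) = (x - 6)^4, so the eigenvalues are 6 (algebraic multiplicity 4).

For λ = 6: rank(A - 6I) = 1, rank((A - 6I)^2) = 0. The eigenspace has dimension 4 - 1 = 3, so there are 3 Jordan blocks; the rank sequence gives block sizes [2, 1, 1].

Assembling the blocks gives the Jordan form J above.

J = [[6, 1, 0, 0], [0, 6, 0, 0], [0, 0, 6, 0], [0, 0, 0, 6]]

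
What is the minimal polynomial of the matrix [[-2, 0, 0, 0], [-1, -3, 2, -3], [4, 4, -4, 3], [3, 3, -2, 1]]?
The characteristic polynomial factors as (x + 2)^4. The minimal polynomial is ∏(x - λ)^{k_λ} where k_λ is the size of the largest Jordan block at λ.

For λ = -2: rank(A + 2I) = 2, and the largest Jordan block has size 3 (the smallest k with rank((A + 2I)^k) = rank((A + 2I)^(k+1))).

So m_A(x) = (x + 2)^3.

m_A(x) = (x + 2)^3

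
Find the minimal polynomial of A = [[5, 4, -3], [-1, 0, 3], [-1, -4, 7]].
The characteristic polynomial factors as (x - 4)^3. The minimal polynomial is ∏(x - λ)^{k_λ} where k_λ is the size of the largest Jordan block at λ.

For λ = 4: rank(A - 4I) = 1, and the largest Jordan block has size 2 (the smallest k with rank((A - 4I)^k) = rank((A - 4I)^(k+1))).

So m_A(x) = (x - 4)^2.

m_A(x) = (x - 4)^2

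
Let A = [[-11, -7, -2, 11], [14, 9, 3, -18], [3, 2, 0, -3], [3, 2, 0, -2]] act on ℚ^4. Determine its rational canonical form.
R = [[0, 0, 0, -1], [1, 0, 0, -4], [0, 1, 0, -6], [0, 0, 1, -4]]

The invariant factors of A (the non-unit diagonal entries of the Smith normal form of xI - A over ℚ[x]) are (x + 1)^4, each dividing the next. The characteristic polynomial is their product, (x + 1)^4.

The rational canonical form is the block-diagonal matrix of companion matrices C(f_i):
R = [[0, 0, 0, -1], [1, 0, 0, -4], [0, 1, 0, -6], [0, 0, 1, -4]].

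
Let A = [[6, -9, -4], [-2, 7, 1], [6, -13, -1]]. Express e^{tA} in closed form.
A has Jordan form J = [[4, 1, 0], [0, 4, 1], [0, 0, 4]] with A = PJP^{-1}, so e^{tA} = P e^{tJ} P^{-1}.

For a Jordan block J_k(λ), e^{tJ_k(λ)} = e^{λt} · (I + tN + t^2 N^2/2! + ... + t^{k-1} N^{k-1}/(k-1)!) where N is the nilpotent superdiagonal part.

Assembling the blocks and conjugating back gives the entries of e^{tA} as shown above.

e^{tA} = [[(-t^2 + 2*t + 1)*e^{4*t}, t*(7*t - 18)*e^{4*t}/2, t*(3*t - 8)*e^{4*t}/2], [2*t*(-t - 1)*e^{4*t}, (7*t^2 + 3*t + 1)*e^{4*t}, t*(3*t + 1)*e^{4*t}], [2*t*(2*t + 3)*e^{4*t}, t*(-14*t - 13)*e^{4*t}, (-6*t^2 - 5*t + 1)*e^{4*t}]]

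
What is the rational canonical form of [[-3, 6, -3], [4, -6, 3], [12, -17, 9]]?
R = [[0, 0, -3], [1, 0, 0], [0, 1, 0]]

The invariant factors of A (the non-unit diagonal entries of the Smith normal form of xI - A over ℚ[x]) are x^3 + 3, each dividing the next. The characteristic polynomial is their product, x^3 + 3.

The rational canonical form is the block-diagonal matrix of companion matrices C(f_i):
R = [[0, 0, -3], [1, 0, 0], [0, 1, 0]].

Note the characteristic polynomial does not split into linear factors over ℚ, so A has no Jordan form over ℚ; the rational canonical form exists over any field.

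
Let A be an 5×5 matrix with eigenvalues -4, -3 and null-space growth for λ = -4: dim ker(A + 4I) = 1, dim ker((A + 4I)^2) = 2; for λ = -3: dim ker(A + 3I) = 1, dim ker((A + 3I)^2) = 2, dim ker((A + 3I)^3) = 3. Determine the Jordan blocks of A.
Jordan blocks: (-4, 2), (-3, 3)

λ = -4: successive nullity increments [1, 1] count blocks of size ≥ k; block sizes are [2].
λ = -3: successive nullity increments [1, 1, 1] count blocks of size ≥ k; block sizes are [3].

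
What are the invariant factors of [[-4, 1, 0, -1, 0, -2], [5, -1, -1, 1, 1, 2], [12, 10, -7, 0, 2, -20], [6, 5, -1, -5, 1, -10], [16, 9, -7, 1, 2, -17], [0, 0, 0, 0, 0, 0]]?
x + 5, x^3(x + 5)^2

The Jordan structure of A has elementary divisors (x + 5)^2, (x + 5), x^3. Arranging the block sizes at each eigenvalue in decreasing order and taking row products gives the invariant factors.

Invariant factors (smallest first, each dividing the next): x + 5, x^3(x + 5)^2.

Check: the last factor x^3(x + 5)^2 is the minimal polynomial, and the product x^3(x + 5)^3 is the characteristic polynomial.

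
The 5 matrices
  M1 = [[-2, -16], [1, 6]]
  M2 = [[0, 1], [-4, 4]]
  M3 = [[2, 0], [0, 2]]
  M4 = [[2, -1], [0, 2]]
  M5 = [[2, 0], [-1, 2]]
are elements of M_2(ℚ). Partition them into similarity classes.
Characteristic polynomials: χ_{M1} = (x - 2)^2, χ_{M2} = (x - 2)^2, χ_{M3} = (x - 2)^2, χ_{M4} = (x - 2)^2, χ_{M5} = (x - 2)^2.

{M1, M2, M4, M5}: invariant factors (x - 2)^2.

{M3}: invariant factors x - 2, x - 2.

Matrices are similar if and only if their invariant-factor lists agree; the partition into similarity classes is {M1, M2, M4, M5}, {M3}.

2 classes: {M1, M2, M4, M5}, {M3}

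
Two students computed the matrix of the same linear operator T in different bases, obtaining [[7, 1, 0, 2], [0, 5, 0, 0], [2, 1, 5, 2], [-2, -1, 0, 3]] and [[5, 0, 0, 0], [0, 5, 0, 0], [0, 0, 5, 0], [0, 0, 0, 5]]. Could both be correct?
No.

Both have characteristic polynomial (x - 5)^4, but the minimal polynomial of A is (x - 5)^2 while the minimal polynomial of B is x - 5. The minimal polynomial is a similarity invariant, so A and B are not similar.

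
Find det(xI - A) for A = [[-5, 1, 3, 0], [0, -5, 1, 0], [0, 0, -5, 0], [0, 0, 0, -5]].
xI - A = [[x + 5, -1, -3, 0], [0, x + 5, -1, 0], [0, 0, x + 5, 0], [0, 0, 0, x + 5]].

Expanding det(xI - A) along the first row:
det(xI - A) = + (x + 5)·det([[x + 5, -1, 0], [0, x + 5, 0], [0, 0, x + 5]]) - (-1)·det([[0, -1, 0], [0, x + 5, 0], [0, 0, x + 5]]) + (-3)·det([[0, x + 5, 0], [0, 0, 0], [0, 0, x + 5]]) - (0)·det([[0, x + 5, -1], [0, 0, x + 5], [0, 0, 0]]).

Evaluating gives χ_A(x) = x^4 + 20x^3 + 150x^2 + 500x + 625 = (x + 5)^4.

χ_A(x) = (x + 5)^4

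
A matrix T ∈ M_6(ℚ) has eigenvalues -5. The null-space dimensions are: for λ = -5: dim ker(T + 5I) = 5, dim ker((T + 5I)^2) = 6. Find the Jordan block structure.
λ = -5: successive nullity increments [5, 1] count blocks of size ≥ k; block sizes are [2, 1, 1, 1, 1].

Jordan blocks: (-5, 2), (-5, 1), (-5, 1), (-5, 1), (-5, 1)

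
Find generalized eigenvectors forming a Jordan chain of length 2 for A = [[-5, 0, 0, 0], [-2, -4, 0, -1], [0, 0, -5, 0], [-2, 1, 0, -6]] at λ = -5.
v_1 = [[-2, 3, -2, 6]]^T, v_2 = [[0, 1, 0, 1]]^T

We seek v_1 ∈ ker((A + 5I)^2) \ ker(A + 5I), then set v_{i+1} = (A + 5I) v_i.

One such chain is v_1 = [[-2, 3, -2, 6]]^T, v_2 = [[0, 1, 0, 1]]^T. Check: (A + 5I) v_2 = [[0, 0, 0, 0]]^T = 0.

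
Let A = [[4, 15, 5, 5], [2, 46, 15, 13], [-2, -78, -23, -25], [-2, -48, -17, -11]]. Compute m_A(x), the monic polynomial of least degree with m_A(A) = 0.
The characteristic polynomial factors as (x - 4)^4. The minimal polynomial is ∏(x - λ)^{k_λ} where k_λ is the size of the largest Jordan block at λ.

For λ = 4: rank(A - 4I) = 2, and the largest Jordan block has size 3 (the smallest k with rank((A - 4I)^k) = rank((A - 4I)^(k+1))).

So m_A(x) = (x - 4)^3.

m_A(x) = (x - 4)^3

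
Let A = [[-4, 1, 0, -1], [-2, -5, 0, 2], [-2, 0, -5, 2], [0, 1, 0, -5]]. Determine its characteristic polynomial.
χ_A(x) = (x + 4)(x + 5)^3

xI - A = [[x + 4, -1, 0, 1], [2, x + 5, 0, -2], [2, 0, x + 5, -2], [0, -1, 0, x + 5]].

Expanding det(xI - A) along the first row:
det(xI - A) = + (x + 4)·det([[x + 5, 0, -2], [0, x + 5, -2], [-1, 0, x + 5]]) - (-1)·det([[2, 0, -2], [2, x + 5, -2], [0, 0, x + 5]]) + (0)·det([[2, x + 5, -2], [2, 0, -2], [0, -1, x + 5]]) - (1)·det([[2, x + 5, 0], [2, 0, x + 5], [0, -1, 0]]).

Evaluating gives χ_A(x) = x^4 + 19x^3 + 135x^2 + 425x + 500 = (x + 4)(x + 5)^3.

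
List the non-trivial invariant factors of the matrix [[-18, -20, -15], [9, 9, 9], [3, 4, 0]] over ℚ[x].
The Jordan structure of A has elementary divisors (x + 3)^2, (x + 3). Arranging the block sizes at each eigenvalue in decreasing order and taking row products gives the invariant factors.

Invariant factors (smallest first, each dividing the next): x + 3, (x + 3)^2.

Check: the last factor (x + 3)^2 is the minimal polynomial, and the product (x + 3)^3 is the characteristic polynomial.

x + 3, (x + 3)^2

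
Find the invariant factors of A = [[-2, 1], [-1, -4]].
The Jordan structure of A has elementary divisors (x + 3)^2. Arranging the block sizes at each eigenvalue in decreasing order and taking row products gives the invariant factors.

Invariant factors (smallest first, each dividing the next): (x + 3)^2.

Check: the last factor (x + 3)^2 is the minimal polynomial, and the product (x + 3)^2 is the characteristic polynomial.

(x + 3)^2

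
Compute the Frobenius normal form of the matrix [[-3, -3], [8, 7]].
R = [[0, -3], [1, 4]]

The invariant factors of A (the non-unit diagonal entries of the Smith normal form of xI - A over ℚ[x]) are (x - 3)(x - 1), each dividing the next. The characteristic polynomial is their product, (x - 3)(x - 1).

The rational canonical form is the block-diagonal matrix of companion matrices C(f_i):
R = [[0, -3], [1, 4]].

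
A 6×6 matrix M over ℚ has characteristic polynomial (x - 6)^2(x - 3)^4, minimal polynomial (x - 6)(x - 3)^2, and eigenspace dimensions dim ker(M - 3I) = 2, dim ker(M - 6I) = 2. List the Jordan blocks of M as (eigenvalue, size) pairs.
λ = 3: algebraic multiplicity 4 (exponent in χ_M), largest block size 2 (exponent in m_M), 2 blocks (geometric multiplicity). These force block sizes [2, 2].
λ = 6: algebraic multiplicity 2 (exponent in χ_M), largest block size 1 (exponent in m_M), 2 blocks (geometric multiplicity). These force block sizes [1, 1].

Jordan blocks: (3, 2), (3, 2), (6, 1), (6, 1)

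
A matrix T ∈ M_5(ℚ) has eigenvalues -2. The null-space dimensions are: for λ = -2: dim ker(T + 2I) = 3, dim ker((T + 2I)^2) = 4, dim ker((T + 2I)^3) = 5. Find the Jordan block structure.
Jordan blocks: (-2, 3), (-2, 1), (-2, 1)

λ = -2: successive nullity increments [3, 1, 1] count blocks of size ≥ k; block sizes are [3, 1, 1].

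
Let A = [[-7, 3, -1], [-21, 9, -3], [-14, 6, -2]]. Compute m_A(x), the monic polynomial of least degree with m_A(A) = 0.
m_A(x) = x^2

The characteristic polynomial factors as x^3. The minimal polynomial is ∏(x - λ)^{k_λ} where k_λ is the size of the largest Jordan block at λ.

For λ = 0: rank(A) = 1, and the largest Jordan block has size 2 (the smallest k with rank(A^k) = rank(A^(k+1))).

So m_A(x) = x^2.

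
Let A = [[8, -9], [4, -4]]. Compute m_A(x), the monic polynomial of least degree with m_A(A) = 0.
The characteristic polynomial factors as (x - 2)^2. The minimal polynomial is ∏(x - λ)^{k_λ} where k_λ is the size of the largest Jordan block at λ.

For λ = 2: rank(A - 2I) = 1, and the largest Jordan block has size 2 (the smallest k with rank((A - 2I)^k) = rank((A - 2I)^(k+1))).

So m_A(x) = (x - 2)^2.

m_A(x) = (x - 2)^2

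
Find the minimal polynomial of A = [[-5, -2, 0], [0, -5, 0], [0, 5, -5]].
The characteristic polynomial factors as (x + 5)^3. The minimal polynomial is ∏(x - λ)^{k_λ} where k_λ is the size of the largest Jordan block at λ.

For λ = -5: rank(A + 5I) = 1, and the largest Jordan block has size 2 (the smallest k with rank((A + 5I)^k) = rank((A + 5I)^(k+1))).

So m_A(x) = (x + 5)^2.

m_A(x) = (x + 5)^2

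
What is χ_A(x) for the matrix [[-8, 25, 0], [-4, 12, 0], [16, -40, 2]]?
xI - A = [[x + 8, -25, 0], [4, x - 12, 0], [-16, 40, x - 2]].

Expanding det(xI - A) along the first row:
det(xI - A) = + (x + 8)·det([[x - 12, 0], [40, x - 2]]) - (-25)·det([[4, 0], [-16, x - 2]]) + (0)·det([[4, x - 12], [-16, 40]]).

Evaluating gives χ_A(x) = x^3 - 6x^2 + 12x - 8 = (x - 2)^3.

χ_A(x) = (x - 2)^3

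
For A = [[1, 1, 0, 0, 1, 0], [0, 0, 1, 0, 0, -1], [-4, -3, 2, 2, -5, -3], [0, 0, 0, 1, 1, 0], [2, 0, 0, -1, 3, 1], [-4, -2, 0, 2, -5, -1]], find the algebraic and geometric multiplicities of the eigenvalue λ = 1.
The characteristic polynomial is (x - 1)^6, so the factor x - 1 appears with exponent 6: the algebraic multiplicity is 6.

rank(A - I) = 4, so the eigenspace has dimension 6 - 4 = 2: the geometric multiplicity is 2.

Since 2 < 6, A is not diagonalizable.

algebraic multiplicity 6, geometric multiplicity 2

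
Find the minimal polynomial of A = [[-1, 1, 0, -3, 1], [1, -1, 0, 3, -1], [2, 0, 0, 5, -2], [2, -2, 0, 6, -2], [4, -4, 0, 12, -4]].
m_A(x) = x^2

The characteristic polynomial factors as x^5. The minimal polynomial is ∏(x - λ)^{k_λ} where k_λ is the size of the largest Jordan block at λ.

For λ = 0: rank(A) = 2, and the largest Jordan block has size 2 (the smallest k with rank(A^k) = rank(A^(k+1))).

So m_A(x) = x^2.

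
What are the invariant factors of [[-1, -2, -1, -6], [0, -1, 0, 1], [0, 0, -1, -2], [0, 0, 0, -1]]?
(x + 1)^2, (x + 1)^2

The Jordan structure of A has elementary divisors (x + 1)^2, (x + 1)^2. Arranging the block sizes at each eigenvalue in decreasing order and taking row products gives the invariant factors.

Invariant factors (smallest first, each dividing the next): (x + 1)^2, (x + 1)^2.

Check: the last factor (x + 1)^2 is the minimal polynomial, and the product (x + 1)^4 is the characteristic polynomial.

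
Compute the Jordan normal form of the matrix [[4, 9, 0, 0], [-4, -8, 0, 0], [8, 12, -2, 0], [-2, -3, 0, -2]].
The characteristic polynomial is det(xI - A) = (x + 2)^4, so the eigenvalues are -2 (algebraic multiplicity 4).

For λ = -2: rank(A + 2I) = 1, rank((A + 2I)^2) = 0. The eigenspace has dimension 4 - 1 = 3, so there are 3 Jordan blocks; the rank sequence gives block sizes [2, 1, 1].

Assembling the blocks gives the Jordan form J above.

J = [[-2, 1, 0, 0], [0, -2, 0, 0], [0, 0, -2, 0], [0, 0, 0, -2]]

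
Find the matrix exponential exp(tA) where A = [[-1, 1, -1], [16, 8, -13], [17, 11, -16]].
A has Jordan form J = [[-5, 0, 0], [0, -2, 1], [0, 0, -2]] with A = PJP^{-1}, so e^{tA} = P e^{tJ} P^{-1}.

For a Jordan block J_k(λ), e^{tJ_k(λ)} = e^{λt} · (I + tN + t^2 N^2/2! + ... + t^{k-1} N^{k-1}/(k-1)!) where N is the nilpotent superdiagonal part.

Assembling the blocks and conjugating back gives the entries of e^{tA} as shown above.

e^{tA} = [[(t + 1)*e^{-2*t}, t*e^{-2*t}, -t*e^{-2*t}], [((t + 5)*e^{3*t} - 5)*e^{-5*t}, ((t + 4)*e^{3*t} - 3)*e^{-5*t}, (-(t + 4)*e^{3*t} + 4)*e^{-5*t}], [((2*t + 5)*e^{3*t} - 5)*e^{-5*t}, ((2*t + 3)*e^{3*t} - 3)*e^{-5*t}, (-(2*t + 3)*e^{3*t} + 4)*e^{-5*t}]]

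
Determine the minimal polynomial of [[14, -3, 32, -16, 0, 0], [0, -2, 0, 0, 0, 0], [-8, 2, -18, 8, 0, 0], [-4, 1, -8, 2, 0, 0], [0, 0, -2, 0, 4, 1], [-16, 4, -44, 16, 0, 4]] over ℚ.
m_A(x) = (x - 4)^2(x - 2)(x + 2)^2

The characteristic polynomial factors as (x - 4)^2(x - 2)(x + 2)^3. The minimal polynomial is ∏(x - λ)^{k_λ} where k_λ is the size of the largest Jordan block at λ.

For λ = -2: rank(A + 2I) = 4, and the largest Jordan block has size 2 (the smallest k with rank((A + 2I)^k) = rank((A + 2I)^(k+1))).
For λ = 2: rank(A - 2I) = 5, and the largest Jordan block has size 1 (the smallest k with rank((A - 2I)^k) = rank((A - 2I)^(k+1))).
For λ = 4: rank(A - 4I) = 5, and the largest Jordan block has size 2 (the smallest k with rank((A - 4I)^k) = rank((A - 4I)^(k+1))).

So m_A(x) = (x - 4)^2(x - 2)(x + 2)^2.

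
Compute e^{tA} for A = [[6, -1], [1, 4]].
e^{tA} = [[(t + 1)*e^{5*t}, -t*e^{5*t}], [t*e^{5*t}, (1 - t)*e^{5*t}]]

A has Jordan form J = [[5, 1], [0, 5]] with A = PJP^{-1}, so e^{tA} = P e^{tJ} P^{-1}.

For a Jordan block J_k(λ), e^{tJ_k(λ)} = e^{λt} · (I + tN + t^2 N^2/2! + ... + t^{k-1} N^{k-1}/(k-1)!) where N is the nilpotent superdiagonal part.

Assembling the blocks and conjugating back gives the entries of e^{tA} as shown above.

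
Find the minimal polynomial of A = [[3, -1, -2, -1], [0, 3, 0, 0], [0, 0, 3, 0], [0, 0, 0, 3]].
m_A(x) = (x - 3)^2

The characteristic polynomial factors as (x - 3)^4. The minimal polynomial is ∏(x - λ)^{k_λ} where k_λ is the size of the largest Jordan block at λ.

For λ = 3: rank(A - 3I) = 1, and the largest Jordan block has size 2 (the smallest k with rank((A - 3I)^k) = rank((A - 3I)^(k+1))).

So m_A(x) = (x - 3)^2.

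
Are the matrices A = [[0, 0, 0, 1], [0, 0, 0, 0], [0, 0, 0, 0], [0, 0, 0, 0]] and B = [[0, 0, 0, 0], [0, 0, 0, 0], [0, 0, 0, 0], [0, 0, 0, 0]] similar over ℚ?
No.

Both have characteristic polynomial x^4, but the minimal polynomial of A is x^2 while the minimal polynomial of B is x. The minimal polynomial is a similarity invariant, so A and B are not similar.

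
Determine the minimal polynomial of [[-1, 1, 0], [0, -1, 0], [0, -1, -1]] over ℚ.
The characteristic polynomial factors as (x + 1)^3. The minimal polynomial is ∏(x - λ)^{k_λ} where k_λ is the size of the largest Jordan block at λ.

For λ = -1: rank(A + I) = 1, and the largest Jordan block has size 2 (the smallest k with rank((A + I)^k) = rank((A + I)^(k+1))).

So m_A(x) = (x + 1)^2.

m_A(x) = (x + 1)^2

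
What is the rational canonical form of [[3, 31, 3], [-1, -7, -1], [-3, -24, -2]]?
The invariant factors of A (the non-unit diagonal entries of the Smith normal form of xI - A over ℚ[x]) are (x - 1)(x + 2)(x + 5), each dividing the next. The characteristic polynomial is their product, (x - 1)(x + 2)(x + 5).

The rational canonical form is the block-diagonal matrix of companion matrices C(f_i):
R = [[0, 0, 10], [1, 0, -3], [0, 1, -6]].

R = [[0, 0, 10], [1, 0, -3], [0, 1, -6]]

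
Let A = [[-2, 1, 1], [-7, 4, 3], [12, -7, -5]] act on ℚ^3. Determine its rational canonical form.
R = [[0, 0, 0], [1, 0, 2], [0, 1, -3]]

The invariant factors of A (the non-unit diagonal entries of the Smith normal form of xI - A over ℚ[x]) are x(x^2 + 3x - 2), each dividing the next. The characteristic polynomial is their product, x(x^2 + 3x - 2).

The rational canonical form is the block-diagonal matrix of companion matrices C(f_i):
R = [[0, 0, 0], [1, 0, 2], [0, 1, -3]].

Note the characteristic polynomial does not split into linear factors over ℚ, so A has no Jordan form over ℚ; the rational canonical form exists over any field.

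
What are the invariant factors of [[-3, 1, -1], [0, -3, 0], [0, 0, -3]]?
x + 3, (x + 3)^2

The Jordan structure of A has elementary divisors (x + 3)^2, (x + 3). Arranging the block sizes at each eigenvalue in decreasing order and taking row products gives the invariant factors.

Invariant factors (smallest first, each dividing the next): x + 3, (x + 3)^2.

Check: the last factor (x + 3)^2 is the minimal polynomial, and the product (x + 3)^3 is the characteristic polynomial.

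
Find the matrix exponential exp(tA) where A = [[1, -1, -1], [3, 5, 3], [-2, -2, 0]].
e^{tA} = [[(1 - t)*e^{2*t}, -t*e^{2*t}, -t*e^{2*t}], [3*t*e^{2*t}, (3*t + 1)*e^{2*t}, 3*t*e^{2*t}], [-2*t*e^{2*t}, -2*t*e^{2*t}, (1 - 2*t)*e^{2*t}]]

A has Jordan form J = [[2, 1, 0], [0, 2, 0], [0, 0, 2]] with A = PJP^{-1}, so e^{tA} = P e^{tJ} P^{-1}.

For a Jordan block J_k(λ), e^{tJ_k(λ)} = e^{λt} · (I + tN + t^2 N^2/2! + ... + t^{k-1} N^{k-1}/(k-1)!) where N is the nilpotent superdiagonal part.

Assembling the blocks and conjugating back gives the entries of e^{tA} as shown above.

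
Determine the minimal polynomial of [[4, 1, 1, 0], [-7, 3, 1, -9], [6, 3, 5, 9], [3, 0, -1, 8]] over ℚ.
The characteristic polynomial factors as (x - 5)^4. The minimal polynomial is ∏(x - λ)^{k_λ} where k_λ is the size of the largest Jordan block at λ.

For λ = 5: rank(A - 5I) = 2, and the largest Jordan block has size 2 (the smallest k with rank((A - 5I)^k) = rank((A - 5I)^(k+1))).

So m_A(x) = (x - 5)^2.

m_A(x) = (x - 5)^2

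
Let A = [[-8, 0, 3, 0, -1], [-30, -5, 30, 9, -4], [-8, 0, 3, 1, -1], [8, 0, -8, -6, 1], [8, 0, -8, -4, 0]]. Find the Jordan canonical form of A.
The characteristic polynomial is det(xI - A) = (x + 2)^3(x + 5)^2, so the eigenvalues are -5 (algebraic multiplicity 2), -2 (algebraic multiplicity 3).

For λ = -5: rank(A + 5I) = 3. The eigenspace has dimension 5 - 3 = 2, so there are 2 Jordan blocks; the rank sequence gives block sizes [1, 1].

For λ = -2: rank(A + 2I) = 4, rank((A + 2I)^2) = 3, rank((A + 2I)^3) = 2. The eigenspace has dimension 5 - 4 = 1, so there is 1 Jordan block; the rank sequence gives block sizes [3].

Assembling the blocks gives the Jordan form J above.

J = [[-5, 0, 0, 0, 0], [0, -5, 0, 0, 0], [0, 0, -2, 1, 0], [0, 0, 0, -2, 1], [0, 0, 0, 0, -2]]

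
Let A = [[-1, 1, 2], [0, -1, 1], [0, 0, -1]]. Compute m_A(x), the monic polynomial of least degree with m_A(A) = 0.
The characteristic polynomial factors as (x + 1)^3. The minimal polynomial is ∏(x - λ)^{k_λ} where k_λ is the size of the largest Jordan block at λ.

For λ = -1: rank(A + I) = 2, and the largest Jordan block has size 3 (the smallest k with rank((A + I)^k) = rank((A + I)^(k+1))).

So m_A(x) = (x + 1)^3.

m_A(x) = (x + 1)^3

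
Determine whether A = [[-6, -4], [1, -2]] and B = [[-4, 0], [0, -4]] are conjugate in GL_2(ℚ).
Both have characteristic polynomial (x + 4)^2, but the minimal polynomial of A is (x + 4)^2 while the minimal polynomial of B is x + 4. The minimal polynomial is a similarity invariant, so A and B are not similar.

No.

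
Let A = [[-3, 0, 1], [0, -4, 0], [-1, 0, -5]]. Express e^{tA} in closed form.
e^{tA} = [[(t + 1)*e^{-4*t}, 0, t*e^{-4*t}], [0, e^{-4*t}, 0], [-t*e^{-4*t}, 0, (1 - t)*e^{-4*t}]]

A has Jordan form J = [[-4, 1, 0], [0, -4, 0], [0, 0, -4]] with A = PJP^{-1}, so e^{tA} = P e^{tJ} P^{-1}.

For a Jordan block J_k(λ), e^{tJ_k(λ)} = e^{λt} · (I + tN + t^2 N^2/2! + ... + t^{k-1} N^{k-1}/(k-1)!) where N is the nilpotent superdiagonal part.

Assembling the blocks and conjugating back gives the entries of e^{tA} as shown above.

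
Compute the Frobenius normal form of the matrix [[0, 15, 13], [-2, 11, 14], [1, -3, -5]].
R = [[0, 0, -5], [1, 0, -4], [0, 1, 6]]

The invariant factors of A (the non-unit diagonal entries of the Smith normal form of xI - A over ℚ[x]) are (x - 5)(x^2 - x - 1), each dividing the next. The characteristic polynomial is their product, (x - 5)(x^2 - x - 1).

The rational canonical form is the block-diagonal matrix of companion matrices C(f_i):
R = [[0, 0, -5], [1, 0, -4], [0, 1, 6]].

Note the characteristic polynomial does not split into linear factors over ℚ, so A has no Jordan form over ℚ; the rational canonical form exists over any field.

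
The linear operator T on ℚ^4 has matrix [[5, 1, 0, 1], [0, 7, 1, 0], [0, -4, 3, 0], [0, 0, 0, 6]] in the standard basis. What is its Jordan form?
J = [[5, 1, 0, 0], [0, 5, 1, 0], [0, 0, 5, 0], [0, 0, 0, 6]]

The characteristic polynomial is det(xI - A) = (x - 6)(x - 5)^3, so the eigenvalues are 5 (algebraic multiplicity 3), 6 (algebraic multiplicity 1).

For λ = 5: rank(A - 5I) = 3, rank((A - 5I)^2) = 2, rank((A - 5I)^3) = 1. The eigenspace has dimension 4 - 3 = 1, so there is 1 Jordan block; the rank sequence gives block sizes [3].

For λ = 6: algebraic multiplicity 1 gives one 1×1 block.

Assembling the blocks gives the Jordan form J above.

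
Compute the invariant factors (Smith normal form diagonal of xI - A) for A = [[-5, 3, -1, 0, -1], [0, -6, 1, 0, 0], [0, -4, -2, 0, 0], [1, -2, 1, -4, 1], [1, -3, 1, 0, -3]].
The Jordan structure of A has elementary divisors (x + 4)^3, (x + 4)^2. Arranging the block sizes at each eigenvalue in decreasing order and taking row products gives the invariant factors.

Invariant factors (smallest first, each dividing the next): (x + 4)^2, (x + 4)^3.

Check: the last factor (x + 4)^3 is the minimal polynomial, and the product (x + 4)^5 is the characteristic polynomial.

(x + 4)^2, (x + 4)^3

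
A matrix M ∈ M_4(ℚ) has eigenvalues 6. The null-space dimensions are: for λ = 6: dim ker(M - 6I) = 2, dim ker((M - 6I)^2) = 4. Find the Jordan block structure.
Jordan blocks: (6, 2), (6, 2)

λ = 6: successive nullity increments [2, 2] count blocks of size ≥ k; block sizes are [2, 2].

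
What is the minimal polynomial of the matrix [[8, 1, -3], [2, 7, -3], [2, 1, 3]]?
The characteristic polynomial factors as (x - 6)^3. The minimal polynomial is ∏(x - λ)^{k_λ} where k_λ is the size of the largest Jordan block at λ.

For λ = 6: rank(A - 6I) = 1, and the largest Jordan block has size 2 (the smallest k with rank((A - 6I)^k) = rank((A - 6I)^(k+1))).

So m_A(x) = (x - 6)^2.

m_A(x) = (x - 6)^2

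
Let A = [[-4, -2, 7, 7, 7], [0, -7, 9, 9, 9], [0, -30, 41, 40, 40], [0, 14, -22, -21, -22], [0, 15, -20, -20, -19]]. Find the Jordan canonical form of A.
The characteristic polynomial is det(xI - A) = (x - 1)^2(x + 4)^3, so the eigenvalues are -4 (algebraic multiplicity 3), 1 (algebraic multiplicity 2).

For λ = -4: rank(A + 4I) = 4, rank((A + 4I)^2) = 3, rank((A + 4I)^3) = 2. The eigenspace has dimension 5 - 4 = 1, so there is 1 Jordan block; the rank sequence gives block sizes [3].

For λ = 1: rank(A - I) = 3. The eigenspace has dimension 5 - 3 = 2, so there are 2 Jordan blocks; the rank sequence gives block sizes [1, 1].

Assembling the blocks gives the Jordan form J above.

J = [[-4, 1, 0, 0, 0], [0, -4, 1, 0, 0], [0, 0, -4, 0, 0], [0, 0, 0, 1, 0], [0, 0, 0, 0, 1]]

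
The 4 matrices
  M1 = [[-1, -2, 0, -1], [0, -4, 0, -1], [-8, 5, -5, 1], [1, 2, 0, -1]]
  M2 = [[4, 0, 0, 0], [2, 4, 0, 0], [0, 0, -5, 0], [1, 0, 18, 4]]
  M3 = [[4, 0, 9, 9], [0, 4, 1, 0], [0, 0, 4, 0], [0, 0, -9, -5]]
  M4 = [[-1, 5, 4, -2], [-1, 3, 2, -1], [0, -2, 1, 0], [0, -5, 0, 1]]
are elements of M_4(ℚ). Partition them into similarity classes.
Characteristic polynomials: χ_{M1} = (x + 2)^3(x + 5), χ_{M2} = (x - 4)^3(x + 5), χ_{M3} = (x - 4)^3(x + 5), χ_{M4} = (x - 1)^4.

{M1}: invariant factors (x + 2)^3(x + 5).

{M2, M3}: invariant factors x - 4, (x - 4)^2(x + 5).

{M4}: invariant factors x - 1, (x - 1)^3.

Matrices are similar if and only if their invariant-factor lists agree; the partition into similarity classes is {M1}, {M2, M3}, {M4}.

3 classes: {M1}, {M2, M3}, {M4}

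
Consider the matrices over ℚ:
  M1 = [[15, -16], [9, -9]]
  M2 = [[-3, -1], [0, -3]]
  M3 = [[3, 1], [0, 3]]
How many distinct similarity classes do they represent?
Characteristic polynomials: χ_{M1} = (x - 3)^2, χ_{M2} = (x + 3)^2, χ_{M3} = (x - 3)^2.

{M1, M3}: invariant factors (x - 3)^2.

{M2}: invariant factors (x + 3)^2.

Matrices are similar if and only if their invariant-factor lists agree; the partition into similarity classes is {M1, M3}, {M2}.

2 classes: {M1, M3}, {M2}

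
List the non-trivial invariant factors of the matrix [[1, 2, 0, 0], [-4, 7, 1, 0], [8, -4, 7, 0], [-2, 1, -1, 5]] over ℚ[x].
The Jordan structure of A has elementary divisors (x - 5)^3, (x - 5). Arranging the block sizes at each eigenvalue in decreasing order and taking row products gives the invariant factors.

Invariant factors (smallest first, each dividing the next): x - 5, (x - 5)^3.

Check: the last factor (x - 5)^3 is the minimal polynomial, and the product (x - 5)^4 is the characteristic polynomial.

x - 5, (x - 5)^3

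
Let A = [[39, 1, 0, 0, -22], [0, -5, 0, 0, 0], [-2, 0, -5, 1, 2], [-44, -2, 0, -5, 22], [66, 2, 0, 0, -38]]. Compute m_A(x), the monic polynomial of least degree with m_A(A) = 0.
m_A(x) = (x - 6)(x + 5)^2

The characteristic polynomial factors as (x - 6)(x + 5)^4. The minimal polynomial is ∏(x - λ)^{k_λ} where k_λ is the size of the largest Jordan block at λ.

For λ = -5: rank(A + 5I) = 3, and the largest Jordan block has size 2 (the smallest k with rank((A + 5I)^k) = rank((A + 5I)^(k+1))).
For λ = 6: rank(A - 6I) = 4, and the largest Jordan block has size 1 (the smallest k with rank((A - 6I)^k) = rank((A - 6I)^(k+1))).

So m_A(x) = (x - 6)(x + 5)^2.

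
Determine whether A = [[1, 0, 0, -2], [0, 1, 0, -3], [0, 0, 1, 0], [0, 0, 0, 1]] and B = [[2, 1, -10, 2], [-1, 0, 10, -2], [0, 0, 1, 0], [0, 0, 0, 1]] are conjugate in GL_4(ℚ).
Yes.

Two matrices over a field are similar if and only if they have the same invariant factors.

Both A and B have characteristic polynomial (x - 1)^4 and minimal polynomial (x - 1)^2. Computing further, both have invariant factors x - 1, x - 1, (x - 1)^2. Hence A and B are similar.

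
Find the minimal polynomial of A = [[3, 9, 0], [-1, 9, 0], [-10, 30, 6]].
The characteristic polynomial factors as (x - 6)^3. The minimal polynomial is ∏(x - λ)^{k_λ} where k_λ is the size of the largest Jordan block at λ.

For λ = 6: rank(A - 6I) = 1, and the largest Jordan block has size 2 (the smallest k with rank((A - 6I)^k) = rank((A - 6I)^(k+1))).

So m_A(x) = (x - 6)^2.

m_A(x) = (x - 6)^2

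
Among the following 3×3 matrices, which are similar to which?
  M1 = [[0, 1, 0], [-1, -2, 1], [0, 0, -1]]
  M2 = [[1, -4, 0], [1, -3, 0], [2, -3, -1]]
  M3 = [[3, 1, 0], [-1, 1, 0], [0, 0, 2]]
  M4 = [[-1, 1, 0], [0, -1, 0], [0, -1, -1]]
3 classes: {M1, M2}, {M3}, {M4}

Characteristic polynomials: χ_{M1} = (x + 1)^3, χ_{M2} = (x + 1)^3, χ_{M3} = (x - 2)^3, χ_{M4} = (x + 1)^3.

{M1, M2}: invariant factors (x + 1)^3.

{M3}: invariant factors x - 2, (x - 2)^2.

{M4}: invariant factors x + 1, (x + 1)^2.

Matrices are similar if and only if their invariant-factor lists agree; the partition into similarity classes is {M1, M2}, {M3}, {M4}.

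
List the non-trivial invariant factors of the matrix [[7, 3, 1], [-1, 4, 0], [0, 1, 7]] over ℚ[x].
The Jordan structure of A has elementary divisors (x - 6)^3. Arranging the block sizes at each eigenvalue in decreasing order and taking row products gives the invariant factors.

Invariant factors (smallest first, each dividing the next): (x - 6)^3.

Check: the last factor (x - 6)^3 is the minimal polynomial, and the product (x - 6)^3 is the characteristic polynomial.

(x - 6)^3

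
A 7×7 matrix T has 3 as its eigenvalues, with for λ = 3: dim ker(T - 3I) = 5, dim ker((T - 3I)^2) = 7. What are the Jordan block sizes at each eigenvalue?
Jordan blocks: (3, 2), (3, 2), (3, 1), (3, 1), (3, 1)

λ = 3: successive nullity increments [5, 2] count blocks of size ≥ k; block sizes are [2, 2, 1, 1, 1].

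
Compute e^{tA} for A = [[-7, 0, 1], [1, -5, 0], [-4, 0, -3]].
A has Jordan form J = [[-5, 1, 0], [0, -5, 1], [0, 0, -5]] with A = PJP^{-1}, so e^{tA} = P e^{tJ} P^{-1}.

For a Jordan block J_k(λ), e^{tJ_k(λ)} = e^{λt} · (I + tN + t^2 N^2/2! + ... + t^{k-1} N^{k-1}/(k-1)!) where N is the nilpotent superdiagonal part.

Assembling the blocks and conjugating back gives the entries of e^{tA} as shown above.

e^{tA} = [[(1 - 2*t)*e^{-5*t}, 0, t*e^{-5*t}], [t*(1 - t)*e^{-5*t}, e^{-5*t}, t^2*e^{-5*t}/2], [-4*t*e^{-5*t}, 0, (2*t + 1)*e^{-5*t}]]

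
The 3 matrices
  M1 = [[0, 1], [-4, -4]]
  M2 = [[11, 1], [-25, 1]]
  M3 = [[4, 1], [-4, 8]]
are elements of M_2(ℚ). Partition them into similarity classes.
Characteristic polynomials: χ_{M1} = (x + 2)^2, χ_{M2} = (x - 6)^2, χ_{M3} = (x - 6)^2.

{M1}: invariant factors (x + 2)^2.

{M2, M3}: invariant factors (x - 6)^2.

Matrices are similar if and only if their invariant-factor lists agree; the partition into similarity classes is {M1}, {M2, M3}.

2 classes: {M1}, {M2, M3}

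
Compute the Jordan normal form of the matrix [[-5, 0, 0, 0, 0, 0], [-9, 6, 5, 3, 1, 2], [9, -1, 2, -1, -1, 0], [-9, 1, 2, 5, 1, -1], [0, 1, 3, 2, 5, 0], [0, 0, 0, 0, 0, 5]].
J = [[-5, 0, 0, 0, 0, 0], [0, 4, 1, 0, 0, 0], [0, 0, 4, 0, 0, 0], [0, 0, 0, 5, 1, 0], [0, 0, 0, 0, 5, 0], [0, 0, 0, 0, 0, 5]]

The characteristic polynomial is det(xI - A) = (x - 5)^3(x - 4)^2(x + 5), so the eigenvalues are -5 (algebraic multiplicity 1), 4 (algebraic multiplicity 2), 5 (algebraic multiplicity 3).

For λ = -5: algebraic multiplicity 1 gives one 1×1 block.

For λ = 4: rank(A - 4I) = 5, rank((A - 4I)^2) = 4. The eigenspace has dimension 6 - 5 = 1, so there is 1 Jordan block; the rank sequence gives block sizes [2].

For λ = 5: rank(A - 5I) = 4, rank((A - 5I)^2) = 3. The eigenspace has dimension 6 - 4 = 2, so there are 2 Jordan blocks; the rank sequence gives block sizes [2, 1].

Assembling the blocks gives the Jordan form J above.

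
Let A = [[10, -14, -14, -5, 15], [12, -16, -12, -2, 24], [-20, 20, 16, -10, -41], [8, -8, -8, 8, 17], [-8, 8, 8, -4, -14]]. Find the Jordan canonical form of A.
The characteristic polynomial is det(xI - A) = (x - 4)^3(x + 4)^2, so the eigenvalues are -4 (algebraic multiplicity 2), 4 (algebraic multiplicity 3).

For λ = -4: rank(A + 4I) = 3. The eigenspace has dimension 5 - 3 = 2, so there are 2 Jordan blocks; the rank sequence gives block sizes [1, 1].

For λ = 4: rank(A - 4I) = 4, rank((A - 4I)^2) = 3, rank((A - 4I)^3) = 2. The eigenspace has dimension 5 - 4 = 1, so there is 1 Jordan block; the rank sequence gives block sizes [3].

Assembling the blocks gives the Jordan form J above.

J = [[-4, 0, 0, 0, 0], [0, -4, 0, 0, 0], [0, 0, 4, 1, 0], [0, 0, 0, 4, 1], [0, 0, 0, 0, 4]]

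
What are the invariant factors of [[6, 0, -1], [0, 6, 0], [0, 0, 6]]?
The Jordan structure of A has elementary divisors (x - 6)^2, (x - 6). Arranging the block sizes at each eigenvalue in decreasing order and taking row products gives the invariant factors.

Invariant factors (smallest first, each dividing the next): x - 6, (x - 6)^2.

Check: the last factor (x - 6)^2 is the minimal polynomial, and the product (x - 6)^3 is the characteristic polynomial.

x - 6, (x - 6)^2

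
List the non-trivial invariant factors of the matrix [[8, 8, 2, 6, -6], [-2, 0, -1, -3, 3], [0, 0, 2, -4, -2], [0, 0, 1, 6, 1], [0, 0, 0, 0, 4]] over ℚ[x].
x - 4, x - 4, (x - 4)^3

The Jordan structure of A has elementary divisors (x - 4)^3, (x - 4), (x - 4). Arranging the block sizes at each eigenvalue in decreasing order and taking row products gives the invariant factors.

Invariant factors (smallest first, each dividing the next): x - 4, x - 4, (x - 4)^3.

Check: the last factor (x - 4)^3 is the minimal polynomial, and the product (x - 4)^5 is the characteristic polynomial.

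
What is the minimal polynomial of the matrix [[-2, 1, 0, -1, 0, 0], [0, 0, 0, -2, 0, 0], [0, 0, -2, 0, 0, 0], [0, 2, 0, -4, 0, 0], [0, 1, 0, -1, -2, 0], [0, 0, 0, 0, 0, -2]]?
m_A(x) = (x + 2)^2

The characteristic polynomial factors as (x + 2)^6. The minimal polynomial is ∏(x - λ)^{k_λ} where k_λ is the size of the largest Jordan block at λ.

For λ = -2: rank(A + 2I) = 1, and the largest Jordan block has size 2 (the smallest k with rank((A + 2I)^k) = rank((A + 2I)^(k+1))).

So m_A(x) = (x + 2)^2.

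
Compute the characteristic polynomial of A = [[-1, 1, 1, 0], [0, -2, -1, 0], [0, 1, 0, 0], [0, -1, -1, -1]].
xI - A = [[x + 1, -1, -1, 0], [0, x + 2, 1, 0], [0, -1, x, 0], [0, 1, 1, x + 1]].

Expanding det(xI - A) along the first row:
det(xI - A) = + (x + 1)·det([[x + 2, 1, 0], [-1, x, 0], [1, 1, x + 1]]) - (-1)·det([[0, 1, 0], [0, x, 0], [0, 1, x + 1]]) + (-1)·det([[0, x + 2, 0], [0, -1, 0], [0, 1, x + 1]]) - (0)·det([[0, x + 2, 1], [0, -1, x], [0, 1, 1]]).

Evaluating gives χ_A(x) = x^4 + 4x^3 + 6x^2 + 4x + 1 = (x + 1)^4.

χ_A(x) = (x + 1)^4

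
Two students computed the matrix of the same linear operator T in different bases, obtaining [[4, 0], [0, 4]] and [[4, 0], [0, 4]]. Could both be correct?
Two matrices over a field are similar if and only if they have the same invariant factors.

Both A and B have characteristic polynomial (x - 4)^2 and minimal polynomial x - 4. Computing further, both have invariant factors x - 4, x - 4. Hence A and B are similar.

Yes.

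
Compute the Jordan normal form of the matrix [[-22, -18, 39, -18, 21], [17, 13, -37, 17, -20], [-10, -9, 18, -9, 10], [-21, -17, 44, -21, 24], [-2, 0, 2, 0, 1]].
The characteristic polynomial is det(xI - A) = (x + 1)^3(x + 4)^2, so the eigenvalues are -4 (algebraic multiplicity 2), -1 (algebraic multiplicity 3).

For λ = -4: rank(A + 4I) = 4, rank((A + 4I)^2) = 3. The eigenspace has dimension 5 - 4 = 1, so there is 1 Jordan block; the rank sequence gives block sizes [2].

For λ = -1: rank(A + I) = 3, rank((A + I)^2) = 2. The eigenspace has dimension 5 - 3 = 2, so there are 2 Jordan blocks; the rank sequence gives block sizes [2, 1].

Assembling the blocks gives the Jordan form J above.

J = [[-4, 1, 0, 0, 0], [0, -4, 0, 0, 0], [0, 0, -1, 1, 0], [0, 0, 0, -1, 0], [0, 0, 0, 0, -1]]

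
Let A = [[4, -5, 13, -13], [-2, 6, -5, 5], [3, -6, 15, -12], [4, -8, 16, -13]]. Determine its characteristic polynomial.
χ_A(x) = (x - 3)^4

xI - A = [[x - 4, 5, -13, 13], [2, x - 6, 5, -5], [-3, 6, x - 15, 12], [-4, 8, -16, x + 13]].

Expanding det(xI - A) along the first row:
det(xI - A) = + (x - 4)·det([[x - 6, 5, -5], [6, x - 15, 12], [8, -16, x + 13]]) - (5)·det([[2, 5, -5], [-3, x - 15, 12], [-4, -16, x + 13]]) + (-13)·det([[2, x - 6, -5], [-3, 6, 12], [-4, 8, x + 13]]) - (13)·det([[2, x - 6, 5], [-3, 6, x - 15], [-4, 8, -16]]).

Evaluating gives χ_A(x) = x^4 - 12x^3 + 54x^2 - 108x + 81 = (x - 3)^4.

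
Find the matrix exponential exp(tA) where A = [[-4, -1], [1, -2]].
A has Jordan form J = [[-3, 1], [0, -3]] with A = PJP^{-1}, so e^{tA} = P e^{tJ} P^{-1}.

For a Jordan block J_k(λ), e^{tJ_k(λ)} = e^{λt} · (I + tN + t^2 N^2/2! + ... + t^{k-1} N^{k-1}/(k-1)!) where N is the nilpotent superdiagonal part.

Assembling the blocks and conjugating back gives the entries of e^{tA} as shown above.

e^{tA} = [[(1 - t)*e^{-3*t}, -t*e^{-3*t}], [t*e^{-3*t}, (t + 1)*e^{-3*t}]]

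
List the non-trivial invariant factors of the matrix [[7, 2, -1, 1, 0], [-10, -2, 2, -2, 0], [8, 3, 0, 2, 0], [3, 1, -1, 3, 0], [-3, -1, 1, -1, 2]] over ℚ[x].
x - 2, (x - 2)^2, (x - 2)^2

The Jordan structure of A has elementary divisors (x - 2)^2, (x - 2)^2, (x - 2). Arranging the block sizes at each eigenvalue in decreasing order and taking row products gives the invariant factors.

Invariant factors (smallest first, each dividing the next): x - 2, (x - 2)^2, (x - 2)^2.

Check: the last factor (x - 2)^2 is the minimal polynomial, and the product (x - 2)^5 is the characteristic polynomial.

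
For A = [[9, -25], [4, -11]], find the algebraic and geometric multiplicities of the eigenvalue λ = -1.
The characteristic polynomial is (x + 1)^2, so the factor x + 1 appears with exponent 2: the algebraic multiplicity is 2.

rank(A + I) = 1, so the eigenspace has dimension 2 - 1 = 1: the geometric multiplicity is 1.

Since 1 < 2, A is not diagonalizable.

algebraic multiplicity 2, geometric multiplicity 1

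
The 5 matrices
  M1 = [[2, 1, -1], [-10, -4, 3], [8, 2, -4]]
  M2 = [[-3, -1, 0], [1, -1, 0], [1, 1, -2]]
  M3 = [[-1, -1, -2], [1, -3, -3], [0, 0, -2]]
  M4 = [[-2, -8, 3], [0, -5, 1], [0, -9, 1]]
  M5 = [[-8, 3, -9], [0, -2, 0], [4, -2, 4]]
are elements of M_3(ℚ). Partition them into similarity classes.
2 classes: {M1, M3, M4}, {M2, M5}

Characteristic polynomials: χ_{M1} = (x + 2)^3, χ_{M2} = (x + 2)^3, χ_{M3} = (x + 2)^3, χ_{M4} = (x + 2)^3, χ_{M5} = (x + 2)^3.

{M1, M3, M4}: invariant factors (x + 2)^3.

{M2, M5}: invariant factors x + 2, (x + 2)^2.

Matrices are similar if and only if their invariant-factor lists agree; the partition into similarity classes is {M1, M3, M4}, {M2, M5}.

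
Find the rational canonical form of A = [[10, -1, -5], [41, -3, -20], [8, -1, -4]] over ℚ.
R = [[0, 0, 1], [1, 0, -3], [0, 1, 3]]

The invariant factors of A (the non-unit diagonal entries of the Smith normal form of xI - A over ℚ[x]) are (x - 1)^3, each dividing the next. The characteristic polynomial is their product, (x - 1)^3.

The rational canonical form is the block-diagonal matrix of companion matrices C(f_i):
R = [[0, 0, 1], [1, 0, -3], [0, 1, 3]].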